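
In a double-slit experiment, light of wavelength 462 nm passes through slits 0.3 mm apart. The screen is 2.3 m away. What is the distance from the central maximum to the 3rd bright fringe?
y = mλL/d = 10.63 mm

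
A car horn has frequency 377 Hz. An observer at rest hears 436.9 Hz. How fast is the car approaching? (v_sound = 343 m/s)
v_s = v·(1 − f/f_obs) = 47.03 m/s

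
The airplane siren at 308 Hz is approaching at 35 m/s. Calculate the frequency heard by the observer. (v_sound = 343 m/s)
f_obs = f·v/(v − v_s) = 343 Hz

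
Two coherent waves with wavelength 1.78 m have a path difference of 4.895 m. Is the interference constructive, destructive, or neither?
neither (partial) — path difference = 2.75λ, neither a whole number of wavelengths nor an odd multiple of λ/2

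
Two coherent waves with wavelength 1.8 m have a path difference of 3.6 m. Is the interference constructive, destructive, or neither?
constructive — path difference = 2λ, a whole number of wavelengths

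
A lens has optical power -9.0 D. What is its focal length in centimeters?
f = 1/P = -11.11 cm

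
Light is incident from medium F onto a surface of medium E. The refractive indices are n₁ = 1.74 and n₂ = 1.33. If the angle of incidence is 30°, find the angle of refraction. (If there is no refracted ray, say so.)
sin θ₂ = (n₁/n₂)·sin θ₁ = 0.6541 → θ₂ = 40.85°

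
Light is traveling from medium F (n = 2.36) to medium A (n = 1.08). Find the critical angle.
θc = arcsin(n₂/n₁) = 27.23°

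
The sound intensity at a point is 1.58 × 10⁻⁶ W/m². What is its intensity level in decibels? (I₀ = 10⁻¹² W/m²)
β = 10·log₁₀(I/I₀) = 61.99 dB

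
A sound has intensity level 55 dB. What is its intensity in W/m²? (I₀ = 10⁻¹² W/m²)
I = I₀·10^(β/10) = 3.16 × 10⁻⁷ W/m²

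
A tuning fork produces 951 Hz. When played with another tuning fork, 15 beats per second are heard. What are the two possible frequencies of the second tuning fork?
f₂ = 951 ± 15 Hz → 966 Hz or 936 Hz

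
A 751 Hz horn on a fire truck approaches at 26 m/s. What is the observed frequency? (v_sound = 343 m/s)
f_obs = f·v/(v − v_s) = 812.6 Hz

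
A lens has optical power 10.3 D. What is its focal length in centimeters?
f = 1/P = 9.709 cm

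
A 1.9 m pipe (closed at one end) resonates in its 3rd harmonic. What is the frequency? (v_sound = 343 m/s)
fₙ = nv/(4L) = 135.4 Hz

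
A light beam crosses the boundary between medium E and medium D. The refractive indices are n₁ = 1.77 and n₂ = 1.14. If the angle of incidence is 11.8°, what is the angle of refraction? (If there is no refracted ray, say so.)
sin θ₂ = (n₁/n₂)·sin θ₁ = 0.3175 → θ₂ = 18.51°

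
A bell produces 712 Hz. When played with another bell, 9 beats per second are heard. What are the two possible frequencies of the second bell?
f₂ = 712 ± 9 Hz → 721 Hz or 703 Hz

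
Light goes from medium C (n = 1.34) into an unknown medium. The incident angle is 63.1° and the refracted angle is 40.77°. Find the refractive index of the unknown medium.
n₂ = n₁·sin θ₁ / sin θ₂ = 1.83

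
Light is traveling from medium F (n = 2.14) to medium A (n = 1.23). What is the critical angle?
θc = arcsin(n₂/n₁) = 35.08°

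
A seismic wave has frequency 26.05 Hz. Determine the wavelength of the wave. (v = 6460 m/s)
λ = v/f = 248 m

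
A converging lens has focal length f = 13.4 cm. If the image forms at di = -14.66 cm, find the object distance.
1/do = 1/f − 1/di → do = 7.001 cm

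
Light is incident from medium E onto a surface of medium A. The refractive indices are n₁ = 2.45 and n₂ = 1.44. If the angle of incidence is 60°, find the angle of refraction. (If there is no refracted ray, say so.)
sin θ₂ = (n₁/n₂)·sin θ₁ = 1.473 > 1, so there is no refracted ray — the light undergoes total internal reflection.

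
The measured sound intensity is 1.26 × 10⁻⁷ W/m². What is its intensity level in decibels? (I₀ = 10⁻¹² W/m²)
β = 10·log₁₀(I/I₀) = 51 dB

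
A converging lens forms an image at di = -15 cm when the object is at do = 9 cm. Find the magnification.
M = −di/do = 1.667 (upright image)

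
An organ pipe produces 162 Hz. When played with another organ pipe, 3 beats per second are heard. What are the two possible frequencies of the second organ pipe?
f₂ = 162 ± 3 Hz → 165 Hz or 159 Hz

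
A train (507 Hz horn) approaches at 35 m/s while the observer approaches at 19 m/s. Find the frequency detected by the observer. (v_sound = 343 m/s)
f_obs = f·(v + v_o)/(v − v_s) = 595.9 Hz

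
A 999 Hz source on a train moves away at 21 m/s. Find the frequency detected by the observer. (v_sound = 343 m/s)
f_obs = f·v/(v + v_s) = 941.4 Hz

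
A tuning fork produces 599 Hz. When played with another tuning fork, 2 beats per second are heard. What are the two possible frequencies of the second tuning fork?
f₂ = 599 ± 2 Hz → 601 Hz or 597 Hz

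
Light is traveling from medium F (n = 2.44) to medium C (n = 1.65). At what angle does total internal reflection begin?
θc = arcsin(n₂/n₁) = 42.55°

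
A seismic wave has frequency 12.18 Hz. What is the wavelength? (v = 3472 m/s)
λ = v/f = 285.1 m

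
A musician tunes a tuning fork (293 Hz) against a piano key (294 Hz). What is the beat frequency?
1 Hz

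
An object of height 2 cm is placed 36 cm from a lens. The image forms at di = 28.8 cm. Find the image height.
hi = (-di/do) × ho = -1.6 cm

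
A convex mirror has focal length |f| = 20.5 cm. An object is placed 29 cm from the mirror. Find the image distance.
f = −20.5 cm (convex); 1/di = 1/f − 1/do → di = -12.01 cm (virtual image, behind mirror)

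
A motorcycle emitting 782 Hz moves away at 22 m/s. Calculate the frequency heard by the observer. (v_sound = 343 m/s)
f_obs = f·v/(v + v_s) = 734.9 Hz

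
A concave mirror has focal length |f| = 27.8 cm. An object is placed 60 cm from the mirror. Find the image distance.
f = +27.8 cm (concave); 1/di = 1/f − 1/do → di = 51.8 cm (real image, in front of mirror)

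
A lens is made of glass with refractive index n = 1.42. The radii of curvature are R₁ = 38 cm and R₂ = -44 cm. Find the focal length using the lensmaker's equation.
1/f = (n − 1)(1/R₁ − 1/R₂) → f = 48.55 cm (converging lens)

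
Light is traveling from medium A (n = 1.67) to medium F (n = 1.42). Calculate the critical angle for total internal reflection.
θc = arcsin(n₂/n₁) = 58.24°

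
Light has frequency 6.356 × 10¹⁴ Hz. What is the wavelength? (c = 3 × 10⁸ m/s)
λ = c/f = 472 nm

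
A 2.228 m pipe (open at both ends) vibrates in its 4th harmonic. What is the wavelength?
λₙ = 2L/n = 1.114 m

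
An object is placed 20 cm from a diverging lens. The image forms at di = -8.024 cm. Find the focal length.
1/f = 1/do + 1/di → f = -13.4 cm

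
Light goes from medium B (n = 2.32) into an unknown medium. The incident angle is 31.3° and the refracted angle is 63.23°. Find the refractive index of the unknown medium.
n₂ = n₁·sin θ₁ / sin θ₂ = 1.35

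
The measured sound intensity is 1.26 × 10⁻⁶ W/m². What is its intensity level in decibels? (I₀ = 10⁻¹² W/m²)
β = 10·log₁₀(I/I₀) = 61 dB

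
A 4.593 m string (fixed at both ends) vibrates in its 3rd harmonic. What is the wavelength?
λₙ = 2L/n = 3.062 m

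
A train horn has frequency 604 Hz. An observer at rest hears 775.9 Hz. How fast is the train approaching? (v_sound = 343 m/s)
v_s = v·(1 − f/f_obs) = 75.99 m/s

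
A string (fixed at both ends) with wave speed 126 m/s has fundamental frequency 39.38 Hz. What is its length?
L = v/(2f₁) = 1.6 m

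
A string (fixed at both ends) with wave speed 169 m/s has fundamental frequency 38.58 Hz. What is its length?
L = v/(2f₁) = 2.19 m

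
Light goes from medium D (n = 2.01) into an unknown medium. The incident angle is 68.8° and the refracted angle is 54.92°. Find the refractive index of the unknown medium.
n₂ = n₁·sin θ₁ / sin θ₂ = 2.29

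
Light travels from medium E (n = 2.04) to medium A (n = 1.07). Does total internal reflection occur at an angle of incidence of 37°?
θc = arcsin(n₂/n₁) = 31.64°; 37° > θc, so yes — total internal reflection.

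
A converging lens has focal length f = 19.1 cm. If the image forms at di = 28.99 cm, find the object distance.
1/do = 1/f − 1/di → do = 55.99 cm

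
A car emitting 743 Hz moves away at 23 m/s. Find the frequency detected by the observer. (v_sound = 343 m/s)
f_obs = f·v/(v + v_s) = 696.3 Hz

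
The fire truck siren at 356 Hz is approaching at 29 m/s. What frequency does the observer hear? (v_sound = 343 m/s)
f_obs = f·v/(v − v_s) = 388.9 Hz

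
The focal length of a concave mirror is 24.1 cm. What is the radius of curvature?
R = 2|f| = 48.2 cm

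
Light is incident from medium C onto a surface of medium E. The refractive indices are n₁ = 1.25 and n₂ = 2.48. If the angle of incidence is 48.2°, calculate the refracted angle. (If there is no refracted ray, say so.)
sin θ₂ = (n₁/n₂)·sin θ₁ = 0.3757 → θ₂ = 22.07°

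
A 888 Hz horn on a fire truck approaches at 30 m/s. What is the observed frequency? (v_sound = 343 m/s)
f_obs = f·v/(v − v_s) = 973.1 Hz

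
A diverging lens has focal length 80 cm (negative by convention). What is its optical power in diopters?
P = 1/f = -1.25 D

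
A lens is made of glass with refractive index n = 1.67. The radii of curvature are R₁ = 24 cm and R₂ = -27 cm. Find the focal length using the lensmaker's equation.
1/f = (n − 1)(1/R₁ − 1/R₂) → f = 18.96 cm (converging lens)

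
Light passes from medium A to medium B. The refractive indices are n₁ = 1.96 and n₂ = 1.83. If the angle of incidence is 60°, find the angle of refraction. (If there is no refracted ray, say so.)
sin θ₂ = (n₁/n₂)·sin θ₁ = 0.9275 → θ₂ = 68.06°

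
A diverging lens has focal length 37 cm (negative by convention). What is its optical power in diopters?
P = 1/f = -2.703 D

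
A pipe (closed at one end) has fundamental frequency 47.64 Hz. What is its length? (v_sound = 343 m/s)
L = v/(4f₁) = 1.8 m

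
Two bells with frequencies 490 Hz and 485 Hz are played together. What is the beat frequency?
5 Hz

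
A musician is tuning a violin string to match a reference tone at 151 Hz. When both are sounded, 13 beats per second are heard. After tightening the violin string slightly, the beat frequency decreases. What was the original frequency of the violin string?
138 Hz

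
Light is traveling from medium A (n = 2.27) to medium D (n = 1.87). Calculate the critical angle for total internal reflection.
θc = arcsin(n₂/n₁) = 55.47°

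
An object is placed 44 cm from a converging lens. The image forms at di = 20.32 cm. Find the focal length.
1/f = 1/do + 1/di → f = 13.9 cm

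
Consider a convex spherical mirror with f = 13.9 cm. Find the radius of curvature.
R = 2|f| = 27.8 cm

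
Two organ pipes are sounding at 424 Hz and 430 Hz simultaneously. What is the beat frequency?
6 Hz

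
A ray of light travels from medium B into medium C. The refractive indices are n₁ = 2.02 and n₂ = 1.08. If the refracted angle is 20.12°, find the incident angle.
sin θ₁ = (n₂/n₁)·sin θ₂ → θ₁ = 10.6°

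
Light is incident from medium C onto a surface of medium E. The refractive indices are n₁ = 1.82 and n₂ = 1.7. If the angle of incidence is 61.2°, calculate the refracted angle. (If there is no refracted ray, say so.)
sin θ₂ = (n₁/n₂)·sin θ₁ = 0.9382 → θ₂ = 69.75°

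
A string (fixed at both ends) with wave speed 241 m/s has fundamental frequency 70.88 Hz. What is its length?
L = v/(2f₁) = 1.7 m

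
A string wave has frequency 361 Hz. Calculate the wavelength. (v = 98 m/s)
λ = v/f = 0.2715 m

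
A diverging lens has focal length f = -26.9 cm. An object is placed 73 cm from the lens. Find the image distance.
1/di = 1/f − 1/do → di = -19.66 cm (virtual image)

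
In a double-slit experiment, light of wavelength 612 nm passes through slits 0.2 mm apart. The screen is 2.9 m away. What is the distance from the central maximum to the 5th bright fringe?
y = mλL/d = 44.37 mm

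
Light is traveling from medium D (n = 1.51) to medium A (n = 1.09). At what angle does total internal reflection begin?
θc = arcsin(n₂/n₁) = 46.21°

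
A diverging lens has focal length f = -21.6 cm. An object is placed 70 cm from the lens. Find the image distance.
1/di = 1/f − 1/do → di = -16.51 cm (virtual image)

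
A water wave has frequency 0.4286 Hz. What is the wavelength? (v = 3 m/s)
λ = v/f = 7 m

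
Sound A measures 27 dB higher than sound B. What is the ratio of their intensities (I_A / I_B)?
I_A/I_B = 10^(Δβ/10) = 501.2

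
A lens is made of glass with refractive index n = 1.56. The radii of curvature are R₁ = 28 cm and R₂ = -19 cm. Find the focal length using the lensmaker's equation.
1/f = (n − 1)(1/R₁ − 1/R₂) → f = 20.21 cm (converging lens)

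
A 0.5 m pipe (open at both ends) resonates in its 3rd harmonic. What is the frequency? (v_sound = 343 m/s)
fₙ = nv/(2L) = 1029 Hz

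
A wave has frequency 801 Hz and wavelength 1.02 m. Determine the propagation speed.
v = fλ = 817 m/s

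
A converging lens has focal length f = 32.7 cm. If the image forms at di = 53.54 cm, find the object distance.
1/do = 1/f − 1/di → do = 84.01 cm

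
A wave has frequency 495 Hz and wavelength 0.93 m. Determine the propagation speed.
v = fλ = 460.4 m/s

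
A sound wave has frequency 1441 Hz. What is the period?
T = 1/f = 6.940 × 10⁻⁴ s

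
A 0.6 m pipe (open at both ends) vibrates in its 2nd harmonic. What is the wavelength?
λₙ = 2L/n = 0.6 m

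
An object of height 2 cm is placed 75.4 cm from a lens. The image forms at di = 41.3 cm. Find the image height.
hi = (-di/do) × ho = -1.095 cm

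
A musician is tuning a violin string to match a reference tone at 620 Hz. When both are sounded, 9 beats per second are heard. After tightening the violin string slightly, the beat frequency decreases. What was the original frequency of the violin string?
611 Hz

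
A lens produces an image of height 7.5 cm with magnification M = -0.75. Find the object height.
ho = |hi|/|M| = 10 cm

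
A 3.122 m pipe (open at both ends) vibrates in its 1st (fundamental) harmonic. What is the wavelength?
λₙ = 2L/n = 6.244 m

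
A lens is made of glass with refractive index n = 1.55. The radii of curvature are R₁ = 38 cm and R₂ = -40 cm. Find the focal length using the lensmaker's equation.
1/f = (n − 1)(1/R₁ − 1/R₂) → f = 35.43 cm (converging lens)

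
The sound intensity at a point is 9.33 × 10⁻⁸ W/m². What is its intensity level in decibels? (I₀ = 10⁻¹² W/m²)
β = 10·log₁₀(I/I₀) = 49.7 dB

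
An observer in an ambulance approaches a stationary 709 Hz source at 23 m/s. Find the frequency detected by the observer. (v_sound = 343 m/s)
f_obs = f·(v + v_o)/v = 756.5 Hz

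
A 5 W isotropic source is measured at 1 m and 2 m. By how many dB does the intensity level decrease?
Δβ = 20·log₁₀(r₂/r₁) = 6.021 dB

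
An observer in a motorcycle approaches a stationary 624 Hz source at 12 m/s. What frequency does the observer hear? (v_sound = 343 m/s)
f_obs = f·(v + v_o)/v = 645.8 Hz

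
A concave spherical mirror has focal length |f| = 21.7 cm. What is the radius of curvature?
R = 2|f| = 43.4 cm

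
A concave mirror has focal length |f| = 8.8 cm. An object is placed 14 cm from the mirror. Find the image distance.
f = +8.8 cm (concave); 1/di = 1/f − 1/do → di = 23.69 cm (real image, in front of mirror)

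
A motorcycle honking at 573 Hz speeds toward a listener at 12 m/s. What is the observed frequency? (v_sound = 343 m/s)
f_obs = f·v/(v − v_s) = 593.8 Hz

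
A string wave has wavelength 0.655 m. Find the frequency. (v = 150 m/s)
f = v/λ = 229 Hz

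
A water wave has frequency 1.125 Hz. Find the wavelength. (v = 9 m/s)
λ = v/f = 8 m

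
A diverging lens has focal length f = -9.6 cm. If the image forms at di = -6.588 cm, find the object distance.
1/do = 1/f − 1/di → do = 21 cm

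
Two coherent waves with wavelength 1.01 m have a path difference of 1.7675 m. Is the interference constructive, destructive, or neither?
neither (partial) — path difference = 1.75λ, neither a whole number of wavelengths nor an odd multiple of λ/2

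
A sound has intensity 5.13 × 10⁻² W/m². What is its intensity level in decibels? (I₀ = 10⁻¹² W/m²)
β = 10·log₁₀(I/I₀) = 107.1 dB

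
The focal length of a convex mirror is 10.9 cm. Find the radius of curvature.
R = 2|f| = 21.8 cm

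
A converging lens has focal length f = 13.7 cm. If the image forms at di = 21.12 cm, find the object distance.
1/do = 1/f − 1/di → do = 39 cm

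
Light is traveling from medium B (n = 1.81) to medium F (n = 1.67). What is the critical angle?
θc = arcsin(n₂/n₁) = 67.32°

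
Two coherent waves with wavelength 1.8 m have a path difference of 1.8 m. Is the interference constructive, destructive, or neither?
constructive — path difference = 1λ, a whole number of wavelengths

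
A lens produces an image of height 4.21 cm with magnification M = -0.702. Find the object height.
ho = |hi|/|M| = 5.997 cm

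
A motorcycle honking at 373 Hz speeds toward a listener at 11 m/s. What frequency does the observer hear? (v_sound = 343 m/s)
f_obs = f·v/(v − v_s) = 385.4 Hz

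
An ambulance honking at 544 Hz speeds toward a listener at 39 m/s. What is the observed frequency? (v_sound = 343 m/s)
f_obs = f·v/(v − v_s) = 613.8 Hz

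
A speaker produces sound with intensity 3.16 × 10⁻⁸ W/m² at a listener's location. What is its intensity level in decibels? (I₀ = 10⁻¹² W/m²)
β = 10·log₁₀(I/I₀) = 45 dB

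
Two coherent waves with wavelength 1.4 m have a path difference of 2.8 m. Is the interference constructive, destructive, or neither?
constructive — path difference = 2λ, a whole number of wavelengths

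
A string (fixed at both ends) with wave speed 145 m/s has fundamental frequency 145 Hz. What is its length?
L = v/(2f₁) = 0.5 m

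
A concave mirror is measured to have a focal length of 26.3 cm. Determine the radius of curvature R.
R = 2|f| = 52.6 cm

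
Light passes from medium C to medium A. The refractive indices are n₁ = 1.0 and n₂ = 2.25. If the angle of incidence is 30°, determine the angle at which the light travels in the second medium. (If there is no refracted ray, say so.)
sin θ₂ = (n₁/n₂)·sin θ₁ = 0.2222 → θ₂ = 12.84°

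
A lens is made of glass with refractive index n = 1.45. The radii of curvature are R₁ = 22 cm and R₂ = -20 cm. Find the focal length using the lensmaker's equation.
1/f = (n − 1)(1/R₁ − 1/R₂) → f = 23.28 cm (converging lens)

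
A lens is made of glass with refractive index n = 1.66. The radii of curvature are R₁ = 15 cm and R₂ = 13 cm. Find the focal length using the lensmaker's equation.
1/f = (n − 1)(1/R₁ − 1/R₂) → f = -147.7 cm (diverging lens)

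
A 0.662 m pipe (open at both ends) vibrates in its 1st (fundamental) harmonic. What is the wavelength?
λₙ = 2L/n = 1.324 m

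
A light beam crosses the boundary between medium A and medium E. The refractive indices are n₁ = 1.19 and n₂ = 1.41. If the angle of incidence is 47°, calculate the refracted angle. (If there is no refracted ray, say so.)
sin θ₂ = (n₁/n₂)·sin θ₁ = 0.6172 → θ₂ = 38.11°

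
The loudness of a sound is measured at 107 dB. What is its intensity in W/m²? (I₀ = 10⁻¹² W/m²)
I = I₀·10^(β/10) = 5.01 × 10⁻² W/m²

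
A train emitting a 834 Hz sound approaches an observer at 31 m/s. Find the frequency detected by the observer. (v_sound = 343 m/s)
f_obs = f·v/(v − v_s) = 916.9 Hz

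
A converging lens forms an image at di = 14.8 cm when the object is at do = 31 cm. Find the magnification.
M = −di/do = -0.4774 (inverted image)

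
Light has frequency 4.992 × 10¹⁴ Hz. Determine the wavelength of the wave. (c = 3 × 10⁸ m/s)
λ = c/f = 601 nm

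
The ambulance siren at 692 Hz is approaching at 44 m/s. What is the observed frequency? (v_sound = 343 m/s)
f_obs = f·v/(v − v_s) = 793.8 Hz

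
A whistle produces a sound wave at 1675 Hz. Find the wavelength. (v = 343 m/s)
λ = v/f = 0.2048 m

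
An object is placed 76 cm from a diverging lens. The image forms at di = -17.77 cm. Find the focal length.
1/f = 1/do + 1/di → f = -23.19 cm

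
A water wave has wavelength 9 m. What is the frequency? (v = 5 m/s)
f = v/λ = 0.5556 Hz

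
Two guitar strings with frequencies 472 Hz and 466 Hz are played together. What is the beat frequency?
6 Hz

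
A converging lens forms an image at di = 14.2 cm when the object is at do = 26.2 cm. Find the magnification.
M = −di/do = -0.542 (inverted image)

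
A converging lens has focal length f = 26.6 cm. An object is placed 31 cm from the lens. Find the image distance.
1/di = 1/f − 1/do → di = 187.4 cm (real image)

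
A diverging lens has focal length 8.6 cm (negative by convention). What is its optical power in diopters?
P = 1/f = -11.63 D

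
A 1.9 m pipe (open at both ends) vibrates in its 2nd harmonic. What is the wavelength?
λₙ = 2L/n = 1.9 m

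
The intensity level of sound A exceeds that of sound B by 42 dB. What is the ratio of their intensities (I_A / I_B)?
I_A/I_B = 10^(Δβ/10) = 15850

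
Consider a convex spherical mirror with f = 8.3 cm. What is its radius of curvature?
R = 2|f| = 16.6 cm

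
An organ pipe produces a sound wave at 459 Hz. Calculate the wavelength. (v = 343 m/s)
λ = v/f = 0.7473 m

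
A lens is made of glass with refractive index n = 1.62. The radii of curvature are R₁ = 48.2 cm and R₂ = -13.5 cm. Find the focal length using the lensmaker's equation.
1/f = (n − 1)(1/R₁ − 1/R₂) → f = 17.01 cm (converging lens)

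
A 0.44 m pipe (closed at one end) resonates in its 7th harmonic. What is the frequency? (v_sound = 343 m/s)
fₙ = nv/(4L) = 1364 Hz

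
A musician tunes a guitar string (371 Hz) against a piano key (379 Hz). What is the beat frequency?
8 Hz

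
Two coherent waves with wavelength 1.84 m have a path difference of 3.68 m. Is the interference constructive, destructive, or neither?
constructive — path difference = 2λ, a whole number of wavelengths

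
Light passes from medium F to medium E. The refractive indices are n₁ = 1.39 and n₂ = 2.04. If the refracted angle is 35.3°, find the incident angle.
sin θ₁ = (n₂/n₁)·sin θ₂ → θ₁ = 58°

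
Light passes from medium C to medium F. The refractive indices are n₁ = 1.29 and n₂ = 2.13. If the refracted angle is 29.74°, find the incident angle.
sin θ₁ = (n₂/n₁)·sin θ₂ → θ₁ = 54.99°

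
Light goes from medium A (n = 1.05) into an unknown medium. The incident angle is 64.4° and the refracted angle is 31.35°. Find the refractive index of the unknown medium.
n₂ = n₁·sin θ₁ / sin θ₂ = 1.82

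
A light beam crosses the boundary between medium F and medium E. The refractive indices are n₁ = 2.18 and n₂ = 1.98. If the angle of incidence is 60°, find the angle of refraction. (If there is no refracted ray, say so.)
sin θ₂ = (n₁/n₂)·sin θ₁ = 0.9535 → θ₂ = 72.46°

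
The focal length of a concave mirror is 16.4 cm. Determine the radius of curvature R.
R = 2|f| = 32.8 cm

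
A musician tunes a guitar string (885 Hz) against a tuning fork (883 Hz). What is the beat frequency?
2 Hz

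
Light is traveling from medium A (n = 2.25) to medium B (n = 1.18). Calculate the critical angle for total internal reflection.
θc = arcsin(n₂/n₁) = 31.63°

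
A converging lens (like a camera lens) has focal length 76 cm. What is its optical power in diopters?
P = 1/f = 1.316 D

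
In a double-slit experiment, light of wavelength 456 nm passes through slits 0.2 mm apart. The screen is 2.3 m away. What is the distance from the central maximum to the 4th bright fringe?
y = mλL/d = 20.98 mm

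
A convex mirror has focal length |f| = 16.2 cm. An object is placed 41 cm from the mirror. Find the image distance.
f = −16.2 cm (convex); 1/di = 1/f − 1/do → di = -11.61 cm (virtual image, behind mirror)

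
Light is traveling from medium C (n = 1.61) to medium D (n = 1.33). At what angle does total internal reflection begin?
θc = arcsin(n₂/n₁) = 55.7°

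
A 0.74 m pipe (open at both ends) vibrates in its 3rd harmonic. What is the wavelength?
λₙ = 2L/n = 0.4933 m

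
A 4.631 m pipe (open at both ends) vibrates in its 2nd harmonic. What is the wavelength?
λₙ = 2L/n = 4.631 m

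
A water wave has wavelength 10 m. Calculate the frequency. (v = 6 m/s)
f = v/λ = 0.6 Hz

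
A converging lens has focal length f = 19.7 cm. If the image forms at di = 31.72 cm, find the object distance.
1/do = 1/f − 1/di → do = 51.99 cm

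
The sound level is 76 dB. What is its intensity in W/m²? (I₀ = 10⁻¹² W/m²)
I = I₀·10^(β/10) = 3.98 × 10⁻⁵ W/m²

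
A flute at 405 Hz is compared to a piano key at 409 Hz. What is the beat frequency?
4 Hz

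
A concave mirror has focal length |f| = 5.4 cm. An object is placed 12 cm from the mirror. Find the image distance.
f = +5.4 cm (concave); 1/di = 1/f − 1/do → di = 9.818 cm (real image, in front of mirror)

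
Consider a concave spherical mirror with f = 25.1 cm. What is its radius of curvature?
R = 2|f| = 50.2 cm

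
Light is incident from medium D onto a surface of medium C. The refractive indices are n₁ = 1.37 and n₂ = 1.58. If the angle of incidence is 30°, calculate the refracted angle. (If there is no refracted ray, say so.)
sin θ₂ = (n₁/n₂)·sin θ₁ = 0.4335 → θ₂ = 25.69°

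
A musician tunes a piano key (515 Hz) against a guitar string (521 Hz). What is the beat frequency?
6 Hz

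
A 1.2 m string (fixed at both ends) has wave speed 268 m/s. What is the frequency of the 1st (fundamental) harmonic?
fₙ = nv/(2L) = 111.7 Hz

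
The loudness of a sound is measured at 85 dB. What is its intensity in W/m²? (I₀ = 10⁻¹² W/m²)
I = I₀·10^(β/10) = 3.16 × 10⁻⁴ W/m²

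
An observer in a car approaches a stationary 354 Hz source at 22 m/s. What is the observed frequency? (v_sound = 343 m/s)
f_obs = f·(v + v_o)/v = 376.7 Hz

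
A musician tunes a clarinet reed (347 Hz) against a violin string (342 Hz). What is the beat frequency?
5 Hz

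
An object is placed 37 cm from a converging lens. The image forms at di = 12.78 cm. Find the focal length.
1/f = 1/do + 1/di → f = 9.499 cm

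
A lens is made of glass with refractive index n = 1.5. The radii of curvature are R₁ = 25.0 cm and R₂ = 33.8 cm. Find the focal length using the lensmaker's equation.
1/f = (n − 1)(1/R₁ − 1/R₂) → f = 192 cm (converging lens)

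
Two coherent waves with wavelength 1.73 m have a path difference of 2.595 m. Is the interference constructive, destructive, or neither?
destructive — path difference = 1.5λ, an odd multiple of λ/2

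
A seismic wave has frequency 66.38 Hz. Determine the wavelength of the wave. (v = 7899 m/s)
λ = v/f = 119 m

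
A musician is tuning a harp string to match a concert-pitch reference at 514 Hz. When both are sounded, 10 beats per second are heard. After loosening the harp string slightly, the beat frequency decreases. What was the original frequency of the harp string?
524 Hz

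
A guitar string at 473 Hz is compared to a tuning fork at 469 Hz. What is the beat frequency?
4 Hz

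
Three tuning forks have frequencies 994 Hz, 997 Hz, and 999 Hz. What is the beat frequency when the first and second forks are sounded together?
3 Hz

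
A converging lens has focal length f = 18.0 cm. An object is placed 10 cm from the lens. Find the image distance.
1/di = 1/f − 1/do → di = -22.5 cm (virtual image)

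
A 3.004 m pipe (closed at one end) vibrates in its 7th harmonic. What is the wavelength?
λₙ = 4L/n = 1.717 m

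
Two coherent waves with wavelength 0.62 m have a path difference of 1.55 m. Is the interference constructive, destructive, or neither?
destructive — path difference = 2.5λ, an odd multiple of λ/2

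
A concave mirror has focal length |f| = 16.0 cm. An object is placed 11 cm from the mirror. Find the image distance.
f = +16.0 cm (concave); 1/di = 1/f − 1/do → di = -35.2 cm (virtual image, behind mirror)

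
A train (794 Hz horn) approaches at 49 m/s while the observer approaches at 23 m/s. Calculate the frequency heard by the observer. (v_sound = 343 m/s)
f_obs = f·(v + v_o)/(v − v_s) = 988.4 Hz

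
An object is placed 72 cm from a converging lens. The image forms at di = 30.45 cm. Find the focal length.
1/f = 1/do + 1/di → f = 21.4 cm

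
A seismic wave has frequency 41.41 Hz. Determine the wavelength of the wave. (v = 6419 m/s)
λ = v/f = 155 m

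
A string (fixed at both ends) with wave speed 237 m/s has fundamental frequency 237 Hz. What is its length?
L = v/(2f₁) = 0.5 m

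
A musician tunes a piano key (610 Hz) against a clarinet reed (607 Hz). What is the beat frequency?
3 Hz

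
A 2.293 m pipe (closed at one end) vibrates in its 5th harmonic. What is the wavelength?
λₙ = 4L/n = 1.834 m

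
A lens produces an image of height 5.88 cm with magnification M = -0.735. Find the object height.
ho = |hi|/|M| = 8 cm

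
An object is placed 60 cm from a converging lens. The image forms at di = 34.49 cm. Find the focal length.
1/f = 1/do + 1/di → f = 21.9 cm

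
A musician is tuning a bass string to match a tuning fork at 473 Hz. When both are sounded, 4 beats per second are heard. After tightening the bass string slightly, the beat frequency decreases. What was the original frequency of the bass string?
469 Hz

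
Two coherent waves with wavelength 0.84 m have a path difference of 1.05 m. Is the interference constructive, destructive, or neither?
neither (partial) — path difference = 1.25λ, neither a whole number of wavelengths nor an odd multiple of λ/2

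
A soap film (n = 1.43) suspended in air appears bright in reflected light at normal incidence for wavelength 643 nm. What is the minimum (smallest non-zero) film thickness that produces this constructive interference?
2nt = (m − ½)λ with m = 1 → t = (m − ½)λ/(2n) = 112.4 nm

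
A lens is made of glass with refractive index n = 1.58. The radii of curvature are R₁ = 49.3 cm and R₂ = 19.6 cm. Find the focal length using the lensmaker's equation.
1/f = (n − 1)(1/R₁ − 1/R₂) → f = -56.09 cm (diverging lens)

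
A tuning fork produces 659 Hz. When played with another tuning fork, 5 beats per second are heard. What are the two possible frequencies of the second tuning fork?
f₂ = 659 ± 5 Hz → 664 Hz or 654 Hz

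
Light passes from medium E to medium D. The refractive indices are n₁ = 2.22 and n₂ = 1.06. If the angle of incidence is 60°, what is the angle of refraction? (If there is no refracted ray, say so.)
sin θ₂ = (n₁/n₂)·sin θ₁ = 1.814 > 1, so there is no refracted ray — the light undergoes total internal reflection.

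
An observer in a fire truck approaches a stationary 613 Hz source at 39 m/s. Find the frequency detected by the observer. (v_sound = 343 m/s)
f_obs = f·(v + v_o)/v = 682.7 Hz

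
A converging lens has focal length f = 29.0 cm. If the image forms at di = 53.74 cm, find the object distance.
1/do = 1/f − 1/di → do = 62.99 cm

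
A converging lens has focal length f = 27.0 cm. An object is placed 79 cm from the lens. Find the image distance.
1/di = 1/f − 1/do → di = 41.02 cm (real image)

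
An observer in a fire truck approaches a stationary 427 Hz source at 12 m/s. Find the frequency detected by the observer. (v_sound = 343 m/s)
f_obs = f·(v + v_o)/v = 441.9 Hz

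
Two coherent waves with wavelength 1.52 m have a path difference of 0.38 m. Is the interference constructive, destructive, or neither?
neither (partial) — path difference = 0.25λ, neither a whole number of wavelengths nor an odd multiple of λ/2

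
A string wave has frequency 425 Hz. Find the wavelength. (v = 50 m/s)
λ = v/f = 0.1176 m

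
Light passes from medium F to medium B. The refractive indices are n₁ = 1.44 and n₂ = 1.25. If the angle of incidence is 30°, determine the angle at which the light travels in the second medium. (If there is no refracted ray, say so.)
sin θ₂ = (n₁/n₂)·sin θ₁ = 0.576 → θ₂ = 35.17°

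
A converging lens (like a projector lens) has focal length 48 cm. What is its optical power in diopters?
P = 1/f = 2.083 D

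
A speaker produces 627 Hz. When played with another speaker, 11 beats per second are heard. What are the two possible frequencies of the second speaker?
f₂ = 627 ± 11 Hz → 638 Hz or 616 Hz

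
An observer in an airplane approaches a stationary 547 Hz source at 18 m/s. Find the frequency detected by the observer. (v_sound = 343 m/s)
f_obs = f·(v + v_o)/v = 575.7 Hz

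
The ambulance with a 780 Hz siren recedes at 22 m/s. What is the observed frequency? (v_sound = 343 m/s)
f_obs = f·v/(v + v_s) = 733 Hz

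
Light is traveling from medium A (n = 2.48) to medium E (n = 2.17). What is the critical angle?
θc = arcsin(n₂/n₁) = 61.04°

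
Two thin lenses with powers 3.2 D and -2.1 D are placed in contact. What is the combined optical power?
P_total = P₁ + P₂ = 1.1 D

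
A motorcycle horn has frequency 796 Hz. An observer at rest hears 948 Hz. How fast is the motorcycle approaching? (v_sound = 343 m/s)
v_s = v·(1 − f/f_obs) = 55 m/s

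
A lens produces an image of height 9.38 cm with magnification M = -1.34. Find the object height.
ho = |hi|/|M| = 7 cm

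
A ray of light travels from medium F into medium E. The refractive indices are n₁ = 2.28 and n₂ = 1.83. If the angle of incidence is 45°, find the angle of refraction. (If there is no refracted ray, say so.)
sin θ₂ = (n₁/n₂)·sin θ₁ = 0.881 → θ₂ = 61.76°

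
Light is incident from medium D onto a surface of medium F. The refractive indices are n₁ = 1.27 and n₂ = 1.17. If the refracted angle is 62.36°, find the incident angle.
sin θ₁ = (n₂/n₁)·sin θ₂ → θ₁ = 54.7°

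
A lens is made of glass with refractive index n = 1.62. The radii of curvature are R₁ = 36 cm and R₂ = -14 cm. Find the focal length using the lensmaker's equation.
1/f = (n − 1)(1/R₁ − 1/R₂) → f = 16.26 cm (converging lens)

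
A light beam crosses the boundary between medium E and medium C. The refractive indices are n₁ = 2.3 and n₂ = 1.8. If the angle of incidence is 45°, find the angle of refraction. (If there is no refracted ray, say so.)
sin θ₂ = (n₁/n₂)·sin θ₁ = 0.9035 → θ₂ = 64.63°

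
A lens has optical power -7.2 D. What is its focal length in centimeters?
f = 1/P = -13.89 cm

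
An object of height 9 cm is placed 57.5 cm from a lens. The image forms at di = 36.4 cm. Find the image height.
hi = (-di/do) × ho = -5.697 cm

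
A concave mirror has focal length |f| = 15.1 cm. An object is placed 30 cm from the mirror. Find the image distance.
f = +15.1 cm (concave); 1/di = 1/f − 1/do → di = 30.4 cm (real image, in front of mirror)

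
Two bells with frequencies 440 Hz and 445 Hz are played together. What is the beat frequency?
5 Hz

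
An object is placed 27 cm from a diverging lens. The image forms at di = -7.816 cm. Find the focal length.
1/f = 1/do + 1/di → f = -11 cm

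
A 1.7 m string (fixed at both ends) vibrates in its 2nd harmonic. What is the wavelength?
λₙ = 2L/n = 1.7 m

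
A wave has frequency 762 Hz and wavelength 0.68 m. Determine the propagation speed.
v = fλ = 518.2 m/s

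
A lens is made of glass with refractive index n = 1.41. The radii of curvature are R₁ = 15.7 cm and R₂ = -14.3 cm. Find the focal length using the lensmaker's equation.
1/f = (n − 1)(1/R₁ − 1/R₂) → f = 18.25 cm (converging lens)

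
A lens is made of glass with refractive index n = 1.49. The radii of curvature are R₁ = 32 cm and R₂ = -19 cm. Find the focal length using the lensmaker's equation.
1/f = (n − 1)(1/R₁ − 1/R₂) → f = 24.33 cm (converging lens)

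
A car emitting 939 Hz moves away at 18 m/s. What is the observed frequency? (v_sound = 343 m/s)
f_obs = f·v/(v + v_s) = 892.2 Hz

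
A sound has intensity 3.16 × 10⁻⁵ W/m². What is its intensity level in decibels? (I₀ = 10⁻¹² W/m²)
β = 10·log₁₀(I/I₀) = 75 dB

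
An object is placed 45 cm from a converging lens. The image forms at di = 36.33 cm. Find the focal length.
1/f = 1/do + 1/di → f = 20.1 cm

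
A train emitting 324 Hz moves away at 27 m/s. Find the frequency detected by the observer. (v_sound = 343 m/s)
f_obs = f·v/(v + v_s) = 300.4 Hz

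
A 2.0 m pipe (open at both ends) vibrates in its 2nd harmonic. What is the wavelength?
λₙ = 2L/n = 2 m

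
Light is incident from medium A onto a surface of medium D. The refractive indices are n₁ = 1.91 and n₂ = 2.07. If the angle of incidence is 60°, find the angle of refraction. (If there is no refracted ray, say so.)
sin θ₂ = (n₁/n₂)·sin θ₁ = 0.7991 → θ₂ = 53.04°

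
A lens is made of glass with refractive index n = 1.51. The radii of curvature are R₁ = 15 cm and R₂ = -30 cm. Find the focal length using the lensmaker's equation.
1/f = (n − 1)(1/R₁ − 1/R₂) → f = 19.61 cm (converging lens)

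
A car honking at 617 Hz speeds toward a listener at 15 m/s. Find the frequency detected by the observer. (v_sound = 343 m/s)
f_obs = f·v/(v − v_s) = 645.2 Hz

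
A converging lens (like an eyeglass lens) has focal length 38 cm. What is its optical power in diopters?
P = 1/f = 2.632 D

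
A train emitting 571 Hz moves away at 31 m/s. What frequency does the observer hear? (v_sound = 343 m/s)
f_obs = f·v/(v + v_s) = 523.7 Hz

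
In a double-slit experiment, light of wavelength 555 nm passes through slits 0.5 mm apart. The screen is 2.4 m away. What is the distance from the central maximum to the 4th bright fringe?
y = mλL/d = 10.66 mm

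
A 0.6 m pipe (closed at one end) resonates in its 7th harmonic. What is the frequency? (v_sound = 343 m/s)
fₙ = nv/(4L) = 1000 Hz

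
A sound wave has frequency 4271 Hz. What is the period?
T = 1/f = 2.341 × 10⁻⁴ s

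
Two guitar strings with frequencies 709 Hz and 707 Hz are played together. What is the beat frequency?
2 Hz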